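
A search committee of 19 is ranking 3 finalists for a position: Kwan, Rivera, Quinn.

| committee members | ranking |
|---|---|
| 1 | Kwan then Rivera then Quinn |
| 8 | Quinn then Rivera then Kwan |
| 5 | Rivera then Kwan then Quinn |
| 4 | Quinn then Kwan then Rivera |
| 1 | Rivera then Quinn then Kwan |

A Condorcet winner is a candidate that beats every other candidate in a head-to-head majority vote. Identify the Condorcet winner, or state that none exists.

Check each pair by majority over 19 ballots:
Kwan vs Rivera: Rivera wins 14–5.
Kwan vs Quinn: 1+5 = 6 for Kwan, 13 for Quinn — Quinn by 13–6.
Rivera vs Quinn: 1+5+1 = 7 for Rivera, 12 for Quinn — Quinn by 12–7.
Only Quinn has no losses; Quinn is the Condorcet winner.

Quinn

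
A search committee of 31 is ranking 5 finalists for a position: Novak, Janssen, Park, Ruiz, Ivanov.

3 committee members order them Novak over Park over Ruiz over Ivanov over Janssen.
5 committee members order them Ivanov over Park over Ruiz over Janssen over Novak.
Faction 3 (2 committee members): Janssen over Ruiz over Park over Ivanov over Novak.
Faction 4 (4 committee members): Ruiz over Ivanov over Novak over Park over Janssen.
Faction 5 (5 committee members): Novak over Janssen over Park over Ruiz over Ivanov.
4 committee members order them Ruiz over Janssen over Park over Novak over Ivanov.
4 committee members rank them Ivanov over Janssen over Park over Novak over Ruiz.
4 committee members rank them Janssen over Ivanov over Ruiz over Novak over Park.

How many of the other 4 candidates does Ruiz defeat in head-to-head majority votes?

Ruiz against each rival (31 committee members):
Ruiz vs Novak: Ruiz, 19–12.
Ruiz vs Janssen: Ruiz is ranked higher on 3+5+4+4 = 16 ballots, Janssen on 15. Ruiz wins 16–15.
Ruiz vs Park: Park wins 17–14.
Ruiz vs Ivanov: Ruiz wins 18–13.
Ruiz beats Novak, Janssen, Ivanov; loses to Park — 3 pairwise wins.

3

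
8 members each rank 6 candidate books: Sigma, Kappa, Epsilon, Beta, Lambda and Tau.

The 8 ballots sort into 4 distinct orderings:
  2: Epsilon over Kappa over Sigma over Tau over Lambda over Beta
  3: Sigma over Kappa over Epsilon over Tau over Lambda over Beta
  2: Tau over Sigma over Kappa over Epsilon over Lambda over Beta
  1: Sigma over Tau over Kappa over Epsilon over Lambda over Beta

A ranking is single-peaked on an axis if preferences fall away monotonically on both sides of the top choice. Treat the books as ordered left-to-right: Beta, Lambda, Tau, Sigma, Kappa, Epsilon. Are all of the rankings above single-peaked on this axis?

Axis positions: Beta=1, Lambda=2, Tau=3, Sigma=4, Kappa=5, Epsilon=6.
Bloc 1 (peak Epsilon at position 6): ranking walks positions 6-5-4-3-2-1, expanding outward from the peak — single-peaked.
Bloc 2 (peak Sigma at position 4): ranking walks positions 4-5-6-3-2-1, expanding outward from the peak — single-peaked.
Bloc 3 (peak Tau at position 3): ranking walks positions 3-4-5-6-2-1, expanding outward from the peak — single-peaked.
Bloc 4 (peak Sigma at position 4): ranking walks positions 4-3-5-6-2-1, expanding outward from the peak — single-peaked.
Every ranking is single-peaked on this axis.

yes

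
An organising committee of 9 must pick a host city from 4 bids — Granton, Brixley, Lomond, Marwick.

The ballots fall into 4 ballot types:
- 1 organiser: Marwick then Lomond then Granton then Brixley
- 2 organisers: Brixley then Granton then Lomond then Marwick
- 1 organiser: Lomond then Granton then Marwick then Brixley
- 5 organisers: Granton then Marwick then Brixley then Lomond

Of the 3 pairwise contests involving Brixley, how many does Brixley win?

Brixley against each rival (9 organisers):
Brixley–Granton: Granton 7–2.
Brixley vs Lomond: 2+5 = 7 for Brixley, 2 for Lomond — Brixley by 7–2.
Brixley vs Marwick: Marwick wins 7–2.
Brixley beats Lomond; loses to Granton, Marwick — 1 pairwise win.

1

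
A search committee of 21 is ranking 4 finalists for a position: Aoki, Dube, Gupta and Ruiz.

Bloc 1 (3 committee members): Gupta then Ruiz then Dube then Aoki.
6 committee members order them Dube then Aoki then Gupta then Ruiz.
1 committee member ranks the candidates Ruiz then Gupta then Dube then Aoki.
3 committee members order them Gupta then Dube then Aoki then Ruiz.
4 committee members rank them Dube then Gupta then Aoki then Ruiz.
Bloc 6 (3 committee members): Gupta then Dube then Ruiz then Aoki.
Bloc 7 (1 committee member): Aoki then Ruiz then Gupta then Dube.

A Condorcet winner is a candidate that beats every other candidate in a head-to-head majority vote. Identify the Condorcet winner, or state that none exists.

Check each pair by majority over 21 ballots:
Aoki vs Dube: Dube, 20–1.
Aoki–Gupta: Gupta 14–7.
Aoki vs Ruiz: Aoki, 14–7.
Dube vs Gupta: Gupta, 11–10.
Dube vs Ruiz: Dube wins 16–5.
Gupta–Ruiz: Gupta 19–2.
Only Gupta has no losses; Gupta is the Condorcet winner.

Gupta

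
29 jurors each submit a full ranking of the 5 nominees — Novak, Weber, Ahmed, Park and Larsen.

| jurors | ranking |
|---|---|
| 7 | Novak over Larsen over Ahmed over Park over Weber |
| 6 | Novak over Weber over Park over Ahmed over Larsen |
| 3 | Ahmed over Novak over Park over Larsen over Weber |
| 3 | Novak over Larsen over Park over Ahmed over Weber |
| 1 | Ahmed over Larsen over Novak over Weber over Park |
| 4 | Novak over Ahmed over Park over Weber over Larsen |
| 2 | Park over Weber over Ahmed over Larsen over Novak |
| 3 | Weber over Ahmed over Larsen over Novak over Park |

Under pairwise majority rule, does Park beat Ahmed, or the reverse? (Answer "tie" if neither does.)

Ahmed

Ballots ranking Park above Ahmed: 6 + 3 + 2 = 11.
Ballots ranking Ahmed above Park: 29 − 11 = 18.
Ahmed wins the head-to-head 18–11.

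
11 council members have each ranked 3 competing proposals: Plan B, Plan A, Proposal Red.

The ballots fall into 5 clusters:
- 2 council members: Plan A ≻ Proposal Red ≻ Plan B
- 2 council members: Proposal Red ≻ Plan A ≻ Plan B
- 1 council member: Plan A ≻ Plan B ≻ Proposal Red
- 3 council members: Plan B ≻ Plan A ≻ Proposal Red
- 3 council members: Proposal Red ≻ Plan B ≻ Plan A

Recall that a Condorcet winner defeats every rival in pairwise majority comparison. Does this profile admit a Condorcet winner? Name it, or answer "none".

none

Check each pair by majority over 11 ballots:
Plan B vs Plan A: Plan B, 6–5.
Plan B vs Proposal Red: Proposal Red wins 7–4.
Plan A–Proposal Red: Plan A 6–5.
Each option drops at least one matchup (Plan B loses to Proposal Red; Plan A loses to Plan B; Proposal Red loses to Plan A); the cycle Plan B beats Plan A beats Proposal Red beats Plan B rules out a Condorcet winner.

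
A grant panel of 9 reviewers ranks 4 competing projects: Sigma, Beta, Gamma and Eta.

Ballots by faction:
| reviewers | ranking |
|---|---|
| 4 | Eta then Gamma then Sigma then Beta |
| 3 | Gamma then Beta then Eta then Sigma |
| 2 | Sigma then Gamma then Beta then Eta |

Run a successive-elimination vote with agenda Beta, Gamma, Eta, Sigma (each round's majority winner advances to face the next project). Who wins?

Round 1: Beta vs Gamma — 0–9, Gamma advances.
Round 2: Gamma vs Eta — 5–4, Gamma advances.
Round 3: Gamma vs Sigma — 7–2, Gamma advances.
The agenda winner is Gamma.

Gamma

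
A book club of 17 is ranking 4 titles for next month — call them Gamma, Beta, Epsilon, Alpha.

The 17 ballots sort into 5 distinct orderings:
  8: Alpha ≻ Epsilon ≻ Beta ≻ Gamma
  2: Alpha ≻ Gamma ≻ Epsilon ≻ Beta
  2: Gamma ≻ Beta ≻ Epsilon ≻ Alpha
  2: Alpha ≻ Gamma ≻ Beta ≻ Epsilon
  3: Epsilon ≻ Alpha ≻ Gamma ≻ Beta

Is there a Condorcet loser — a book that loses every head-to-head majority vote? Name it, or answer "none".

Head-to-head results (17 members):
Gamma vs Beta: Gamma wins 9–8.
Gamma–Epsilon: Epsilon 11–6.
Gamma vs Alpha: Alpha wins 15–2.
Beta vs Epsilon: Beta preferred on 2+2 = 4 ballots; Epsilon wins 13–4.
Beta vs Alpha: Alpha wins 15–2.
Epsilon vs Alpha: Epsilon preferred on 2+3 = 5 ballots; Alpha wins 12–5.
Only Beta has no wins; Beta is the Condorcet loser.

Beta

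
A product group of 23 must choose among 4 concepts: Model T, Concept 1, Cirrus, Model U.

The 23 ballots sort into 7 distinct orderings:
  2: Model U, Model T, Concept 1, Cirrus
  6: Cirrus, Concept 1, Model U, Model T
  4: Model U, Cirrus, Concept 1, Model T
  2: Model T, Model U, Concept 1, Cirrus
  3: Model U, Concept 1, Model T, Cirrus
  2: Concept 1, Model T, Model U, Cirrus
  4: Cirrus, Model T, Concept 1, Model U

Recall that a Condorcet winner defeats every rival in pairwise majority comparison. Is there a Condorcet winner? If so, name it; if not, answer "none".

none

Check each pair by majority over 23 ballots:
Model T–Concept 1: Concept 1 15–8.
Model T–Cirrus: Cirrus 14–9.
Model T–Model U: Model U 15–8.
Concept 1 vs Cirrus: Cirrus, 14–9.
Concept 1–Model U: Concept 1 12–11.
Cirrus–Model U: Model U 13–10.
Each design drops at least one matchup (Model T loses to Concept 1; Concept 1 loses to Cirrus; Cirrus loses to Model U; Model U loses to Concept 1); the cycle Concept 1 → Model U → Cirrus → Concept 1 rules out a Condorcet winner.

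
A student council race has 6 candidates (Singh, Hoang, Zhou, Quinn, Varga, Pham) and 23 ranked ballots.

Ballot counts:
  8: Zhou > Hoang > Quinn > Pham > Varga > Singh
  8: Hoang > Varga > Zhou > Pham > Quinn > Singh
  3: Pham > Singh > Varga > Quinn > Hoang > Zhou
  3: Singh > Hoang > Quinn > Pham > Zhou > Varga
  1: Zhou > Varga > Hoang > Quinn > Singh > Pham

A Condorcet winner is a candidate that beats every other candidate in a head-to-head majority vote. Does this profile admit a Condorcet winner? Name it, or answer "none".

Pairwise majorities:
Singh vs Hoang: Hoang, 17–6.
Singh vs Zhou: Singh is ranked higher on 3+3 = 6 ballots, Zhou on 17. Zhou wins 17–6.
Singh vs Quinn: Singh is ranked higher on 3+3 = 6 ballots, Quinn on 17. Quinn wins 17–6.
Singh–Varga: Varga 17–6.
Singh vs Pham: Pham, 19–4.
Hoang–Zhou: Hoang 14–9.
Hoang vs Quinn: Hoang preferred on 8+8+3+1 = 20 ballots; Hoang wins 20–3.
Hoang vs Varga: Hoang, 19–4.
Hoang vs Pham: Hoang, 20–3.
Zhou vs Quinn: Zhou preferred on 8+8+1 = 17 ballots; Zhou wins 17–6.
Zhou vs Varga: Zhou, 12–11.
Zhou–Pham: Zhou 17–6.
Quinn vs Varga: Varga wins 12–11.
Quinn–Pham: Quinn 12–11.
Varga vs Pham: 9 to 14, Pham.
Hoang beats each of Singh, Zhou, Quinn, Varga, Pham — Hoang is the Condorcet winner.

Hoang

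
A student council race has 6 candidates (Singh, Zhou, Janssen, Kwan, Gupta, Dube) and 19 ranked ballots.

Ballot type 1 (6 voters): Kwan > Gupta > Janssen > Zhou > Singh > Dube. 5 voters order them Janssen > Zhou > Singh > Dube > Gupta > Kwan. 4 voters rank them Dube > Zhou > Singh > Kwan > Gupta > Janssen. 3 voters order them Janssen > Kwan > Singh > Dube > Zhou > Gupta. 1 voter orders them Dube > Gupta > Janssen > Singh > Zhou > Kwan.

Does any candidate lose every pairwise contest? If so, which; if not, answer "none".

Head-to-head results (19 voters):
Singh vs Zhou: Zhou, 15–4.
Singh vs Janssen: Singh is ranked higher on 4 ballots, Janssen on 15. Janssen wins 15–4.
Singh vs Kwan: Singh is ranked higher on 5+4+1 = 10 ballots, Kwan on 9. Singh wins 10–9.
Singh vs Gupta: 5+4+3 = 12 for Singh, 7 for Gupta — Singh by 12–7.
Singh vs Dube: Singh preferred on 6+5+3 = 14 ballots; Singh wins 14–5.
Zhou vs Janssen: Janssen wins 15–4.
Zhou vs Kwan: Zhou wins 10–9.
Zhou–Gupta: Zhou 12–7.
Zhou vs Dube: Zhou, 11–8.
Janssen vs Kwan: Kwan, 10–9.
Janssen vs Gupta: Janssen is ranked higher on 5+3 = 8 ballots, Gupta on 11. Gupta wins 11–8.
Janssen–Dube: Janssen 14–5.
Kwan vs Gupta: Kwan, 13–6.
Kwan vs Dube: Dube wins 10–9.
Gupta vs Dube: 6 for Gupta, 13 for Dube — Dube by 13–6.
Each candidate has at least one pairwise win (Singh beats Kwan; Zhou beats Singh; Janssen beats Singh; Kwan beats Janssen; Gupta beats Janssen; Dube beats Kwan) — no Condorcet loser.

none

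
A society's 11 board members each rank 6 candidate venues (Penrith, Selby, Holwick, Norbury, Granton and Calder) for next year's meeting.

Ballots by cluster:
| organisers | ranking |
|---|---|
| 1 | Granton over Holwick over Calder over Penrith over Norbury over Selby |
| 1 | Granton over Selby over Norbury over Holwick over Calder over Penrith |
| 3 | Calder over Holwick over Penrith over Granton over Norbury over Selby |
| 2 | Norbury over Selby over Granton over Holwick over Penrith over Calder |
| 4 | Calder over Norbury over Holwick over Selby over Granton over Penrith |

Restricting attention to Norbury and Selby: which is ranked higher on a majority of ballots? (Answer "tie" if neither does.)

Norbury

Ballots ranking Norbury above Selby: 1 + 3 + 2 + 4 = 10.
Ballots ranking Selby above Norbury: 11 − 10 = 1.
Norbury wins the head-to-head 10–1.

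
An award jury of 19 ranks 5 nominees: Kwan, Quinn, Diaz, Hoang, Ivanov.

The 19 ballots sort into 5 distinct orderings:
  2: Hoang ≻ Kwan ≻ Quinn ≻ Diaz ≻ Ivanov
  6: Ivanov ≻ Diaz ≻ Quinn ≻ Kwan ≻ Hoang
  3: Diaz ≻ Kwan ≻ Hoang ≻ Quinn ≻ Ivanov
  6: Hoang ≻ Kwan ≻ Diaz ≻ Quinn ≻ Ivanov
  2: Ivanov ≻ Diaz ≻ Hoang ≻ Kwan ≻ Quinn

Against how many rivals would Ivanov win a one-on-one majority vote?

0

Ivanov against each rival (19 jurors):
Ivanov vs Kwan: Kwan, 11–8.
Ivanov vs Quinn: 8 to 11, Quinn.
Ivanov vs Diaz: 6+2 = 8 for Ivanov, 11 for Diaz — Diaz by 11–8.
Ivanov vs Hoang: 6+2 = 8 for Ivanov, 11 for Hoang — Hoang by 11–8.
Ivanov beats no one; loses to Kwan, Quinn, Diaz, Hoang — 0 pairwise wins.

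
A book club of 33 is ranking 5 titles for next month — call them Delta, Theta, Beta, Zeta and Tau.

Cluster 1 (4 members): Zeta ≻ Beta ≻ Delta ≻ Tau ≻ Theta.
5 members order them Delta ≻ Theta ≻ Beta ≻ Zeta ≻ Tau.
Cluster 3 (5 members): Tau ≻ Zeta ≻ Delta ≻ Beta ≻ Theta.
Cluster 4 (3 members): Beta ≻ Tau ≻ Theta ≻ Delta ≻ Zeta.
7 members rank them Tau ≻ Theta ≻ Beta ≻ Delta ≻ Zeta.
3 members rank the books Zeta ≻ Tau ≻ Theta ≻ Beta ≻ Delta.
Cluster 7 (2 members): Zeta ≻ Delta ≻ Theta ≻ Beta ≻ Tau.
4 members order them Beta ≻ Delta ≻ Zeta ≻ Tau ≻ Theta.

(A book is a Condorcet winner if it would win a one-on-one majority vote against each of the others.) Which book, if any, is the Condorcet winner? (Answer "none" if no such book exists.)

none

Head-to-head results (33 members):
Delta vs Theta: Delta wins 20–13.
Delta vs Beta: Beta, 21–12.
Delta–Zeta: Delta 19–14.
Delta vs Tau: Tau, 18–15.
Theta vs Beta: Theta wins 17–16.
Theta–Zeta: Zeta 18–15.
Theta vs Tau: Tau wins 26–7.
Beta vs Zeta: Beta wins 19–14.
Beta–Tau: Beta 18–15.
Zeta vs Tau: Zeta wins 18–15.
No book is unbeaten: Delta loses to Beta; Theta loses to Delta; Beta loses to Theta; Zeta loses to Delta; Tau loses to Beta. In particular Delta → Theta → Beta → Delta is a majority cycle — no Condorcet winner exists.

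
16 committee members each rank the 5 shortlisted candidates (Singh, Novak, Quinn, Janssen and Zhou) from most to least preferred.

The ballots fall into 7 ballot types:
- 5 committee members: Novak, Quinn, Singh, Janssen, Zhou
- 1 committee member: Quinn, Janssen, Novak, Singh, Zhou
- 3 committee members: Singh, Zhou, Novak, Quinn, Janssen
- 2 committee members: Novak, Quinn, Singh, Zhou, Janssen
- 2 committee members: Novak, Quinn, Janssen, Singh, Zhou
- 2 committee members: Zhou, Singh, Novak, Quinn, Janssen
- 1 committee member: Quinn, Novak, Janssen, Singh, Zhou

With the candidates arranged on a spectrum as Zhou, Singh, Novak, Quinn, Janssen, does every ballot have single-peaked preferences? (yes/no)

yes

Axis positions: Zhou=1, Singh=2, Novak=3, Quinn=4, Janssen=5.
Ballot type 1 (peak Novak at position 3): ranking walks positions 3-4-2-5-1, expanding outward from the peak — single-peaked.
Ballot type 2 (peak Quinn at position 4): ranking walks positions 4-5-3-2-1, expanding outward from the peak — single-peaked.
Ballot type 3 (peak Singh at position 2): ranking walks positions 2-1-3-4-5, expanding outward from the peak — single-peaked.
Ballot type 4 (peak Novak at position 3): ranking walks positions 3-4-2-1-5, expanding outward from the peak — single-peaked.
Ballot type 5 (peak Novak at position 3): ranking walks positions 3-4-5-2-1, expanding outward from the peak — single-peaked.
Ballot type 6 (peak Zhou at position 1): ranking walks positions 1-2-3-4-5, expanding outward from the peak — single-peaked.
Ballot type 7 (peak Quinn at position 4): ranking walks positions 4-3-5-2-1, expanding outward from the peak — single-peaked.
Every ranking is single-peaked on this axis.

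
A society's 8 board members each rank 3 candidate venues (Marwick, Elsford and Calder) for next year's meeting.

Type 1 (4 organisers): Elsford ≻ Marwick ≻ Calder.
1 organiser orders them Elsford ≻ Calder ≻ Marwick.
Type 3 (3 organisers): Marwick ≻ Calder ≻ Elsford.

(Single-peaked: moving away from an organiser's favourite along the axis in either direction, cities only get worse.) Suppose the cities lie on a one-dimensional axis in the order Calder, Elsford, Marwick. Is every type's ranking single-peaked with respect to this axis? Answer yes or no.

Axis positions: Calder=1, Elsford=2, Marwick=3.
Type 1 (peak Elsford at position 2): ranking walks positions 2-3-1, expanding outward from the peak — single-peaked.
Type 2 (peak Elsford at position 2): ranking walks positions 2-1-3, expanding outward from the peak — single-peaked.
Type 3: ranking walks positions 3-1-2; Calder is ranked above Elsford even though Elsford lies between Calder and the peak Marwick on the axis — preferences dip and rise again. Not single-peaked.
Type 3 violates single-peakedness, so the profile is not single-peaked on this axis.

no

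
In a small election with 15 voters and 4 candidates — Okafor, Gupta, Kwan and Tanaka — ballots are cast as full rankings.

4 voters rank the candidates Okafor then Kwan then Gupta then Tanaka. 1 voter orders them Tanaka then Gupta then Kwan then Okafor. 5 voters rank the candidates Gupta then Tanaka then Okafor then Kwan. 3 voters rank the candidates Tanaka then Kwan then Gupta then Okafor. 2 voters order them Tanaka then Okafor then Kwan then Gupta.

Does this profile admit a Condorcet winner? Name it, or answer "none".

Pairwise majorities:
Okafor vs Gupta: 6 to 9, Gupta.
Okafor vs Kwan: Okafor is ranked higher on 4+5+2 = 11 ballots, Kwan on 4. Okafor wins 11–4.
Okafor vs Tanaka: 4 to 11, Tanaka.
Gupta vs Kwan: Gupta preferred on 1+5 = 6 ballots; Kwan wins 9–6.
Gupta vs Tanaka: 9 to 6, Gupta.
Kwan vs Tanaka: 4 for Kwan, 11 for Tanaka — Tanaka by 11–4.
Each candidate drops at least one matchup (Okafor loses to Gupta; Gupta loses to Kwan; Kwan loses to Okafor; Tanaka loses to Gupta); the cycle Okafor beats Kwan beats Gupta beats Okafor rules out a Condorcet winner.

none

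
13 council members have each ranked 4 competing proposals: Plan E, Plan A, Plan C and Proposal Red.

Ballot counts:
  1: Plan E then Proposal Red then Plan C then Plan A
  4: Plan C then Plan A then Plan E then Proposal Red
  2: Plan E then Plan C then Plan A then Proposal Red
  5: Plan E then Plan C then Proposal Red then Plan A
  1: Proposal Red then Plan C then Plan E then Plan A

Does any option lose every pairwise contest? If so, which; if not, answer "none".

Pairwise majorities:
Plan E vs Plan A: Plan E is ranked higher on 1+2+5+1 = 9 ballots, Plan A on 4. Plan E wins 9–4.
Plan E vs Plan C: 8 to 5, Plan E.
Plan E–Proposal Red: Plan E 12–1.
Plan A vs Plan C: 0 to 13, Plan C.
Plan A vs Proposal Red: Proposal Red wins 7–6.
Plan C–Proposal Red: Plan C 11–2.
Only Plan A has no wins; Plan A is the Condorcet loser.

Plan A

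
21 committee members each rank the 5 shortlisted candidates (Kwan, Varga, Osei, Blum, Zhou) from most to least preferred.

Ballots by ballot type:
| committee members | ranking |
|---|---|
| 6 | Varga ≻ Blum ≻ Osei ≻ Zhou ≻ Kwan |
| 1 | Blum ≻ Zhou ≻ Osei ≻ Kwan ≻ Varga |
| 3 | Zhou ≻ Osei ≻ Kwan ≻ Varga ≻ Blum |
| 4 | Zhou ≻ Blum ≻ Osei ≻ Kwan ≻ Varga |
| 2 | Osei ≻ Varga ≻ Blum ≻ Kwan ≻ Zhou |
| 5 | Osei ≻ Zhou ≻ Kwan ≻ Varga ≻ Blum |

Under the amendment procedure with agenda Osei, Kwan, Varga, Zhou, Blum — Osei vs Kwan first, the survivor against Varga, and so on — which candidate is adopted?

Round 1: Osei vs Kwan — 21–0, Osei advances.
Round 2: Osei vs Varga — 15–6, Osei advances.
Round 3: Osei vs Zhou — 13–8, Osei advances.
Round 4: Osei vs Blum — 10–11, Blum advances.
Blum survives the agenda.

Blum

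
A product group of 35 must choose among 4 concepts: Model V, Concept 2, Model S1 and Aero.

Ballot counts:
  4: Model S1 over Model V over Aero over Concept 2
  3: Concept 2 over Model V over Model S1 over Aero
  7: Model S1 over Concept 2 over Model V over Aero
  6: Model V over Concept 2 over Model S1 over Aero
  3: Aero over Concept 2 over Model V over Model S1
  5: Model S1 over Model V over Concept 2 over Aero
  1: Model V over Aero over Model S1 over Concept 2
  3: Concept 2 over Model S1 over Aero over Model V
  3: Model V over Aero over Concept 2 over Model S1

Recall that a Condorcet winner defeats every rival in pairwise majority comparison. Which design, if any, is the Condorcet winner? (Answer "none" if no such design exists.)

Check each pair by majority over 35 ballots:
Model V vs Concept 2: 4+6+5+1+3 = 19 for Model V, 16 for Concept 2 — Model V by 19–16.
Model V vs Model S1: 16 to 19, Model S1.
Model V vs Aero: Model V is ranked higher on 29 ballots, Aero on 6. Model V wins 29–6.
Concept 2 vs Model S1: Concept 2 is ranked higher on 3+6+3+3+3 = 18 ballots, Model S1 on 17. Concept 2 wins 18–17.
Concept 2 vs Aero: Concept 2 preferred on 3+7+6+5+3 = 24 ballots; Concept 2 wins 24–11.
Model S1 vs Aero: 28 to 7, Model S1.
Every design loses at least once (Model V loses to Model S1; Concept 2 loses to Model V; Model S1 loses to Concept 2; Aero loses to Model V). The majority relation contains the cycle Model V → Concept 2 → Model S1 → Model V, so there is no Condorcet winner.

none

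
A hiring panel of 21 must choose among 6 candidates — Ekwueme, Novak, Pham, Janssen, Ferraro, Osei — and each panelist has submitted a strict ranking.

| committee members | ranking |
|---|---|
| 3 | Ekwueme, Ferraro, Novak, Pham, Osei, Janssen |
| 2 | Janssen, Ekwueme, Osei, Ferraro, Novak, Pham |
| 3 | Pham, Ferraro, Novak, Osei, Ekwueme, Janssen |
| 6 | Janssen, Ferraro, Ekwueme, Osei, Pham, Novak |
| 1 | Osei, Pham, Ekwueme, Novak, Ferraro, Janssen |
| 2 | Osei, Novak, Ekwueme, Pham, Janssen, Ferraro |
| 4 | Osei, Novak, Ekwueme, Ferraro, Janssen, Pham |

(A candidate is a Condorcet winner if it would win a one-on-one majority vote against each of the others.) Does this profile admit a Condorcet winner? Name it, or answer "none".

Check each pair by majority over 21 ballots:
Ekwueme vs Novak: 12 to 9, Ekwueme.
Ekwueme vs Pham: Ekwueme preferred on 3+2+6+2+4 = 17 ballots; Ekwueme wins 17–4.
Ekwueme vs Janssen: Ekwueme is ranked higher on 3+3+1+2+4 = 13 ballots, Janssen on 8. Ekwueme wins 13–8.
Ekwueme vs Ferraro: 12 to 9, Ekwueme.
Ekwueme vs Osei: 3+2+6 = 11 for Ekwueme, 10 for Osei — Ekwueme by 11–10.
Novak vs Pham: Novak is ranked higher on 3+2+2+4 = 11 ballots, Pham on 10. Novak wins 11–10.
Novak vs Janssen: 3+3+1+2+4 = 13 for Novak, 8 for Janssen — Novak by 13–8.
Novak vs Ferraro: 7 to 14, Ferraro.
Novak vs Osei: Novak preferred on 3+3 = 6 ballots; Osei wins 15–6.
Pham vs Janssen: Pham preferred on 3+3+1+2 = 9 ballots; Janssen wins 12–9.
Pham vs Ferraro: Pham is ranked higher on 3+1+2 = 6 ballots, Ferraro on 15. Ferraro wins 15–6.
Pham vs Osei: 6 to 15, Osei.
Janssen vs Ferraro: 10 to 11, Ferraro.
Janssen vs Osei: Janssen is ranked higher on 2+6 = 8 ballots, Osei on 13. Osei wins 13–8.
Ferraro vs Osei: 3+3+6 = 12 for Ferraro, 9 for Osei — Ferraro by 12–9.
Ekwueme wins every pairwise contest, so Ekwueme is the Condorcet winner.

Ekwueme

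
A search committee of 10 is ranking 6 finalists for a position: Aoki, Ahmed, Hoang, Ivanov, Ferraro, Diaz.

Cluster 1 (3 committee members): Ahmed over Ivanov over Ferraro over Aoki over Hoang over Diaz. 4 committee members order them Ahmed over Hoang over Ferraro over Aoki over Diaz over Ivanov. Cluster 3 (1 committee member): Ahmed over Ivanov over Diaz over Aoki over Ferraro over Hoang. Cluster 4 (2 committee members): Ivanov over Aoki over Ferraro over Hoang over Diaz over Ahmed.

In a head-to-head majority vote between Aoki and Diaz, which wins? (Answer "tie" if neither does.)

Aoki

Ballots ranking Aoki above Diaz: 3 + 4 + 2 = 9.
Ballots ranking Diaz above Aoki: 10 − 9 = 1.
Aoki wins the head-to-head 9–1.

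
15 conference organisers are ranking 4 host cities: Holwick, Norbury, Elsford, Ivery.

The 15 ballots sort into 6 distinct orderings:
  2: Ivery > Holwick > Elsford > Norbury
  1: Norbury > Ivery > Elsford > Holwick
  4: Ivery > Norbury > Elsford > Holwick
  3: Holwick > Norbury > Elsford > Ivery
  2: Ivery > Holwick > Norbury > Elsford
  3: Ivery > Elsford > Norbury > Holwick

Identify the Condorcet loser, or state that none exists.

Pairwise majorities:
Holwick vs Norbury: 7 to 8, Norbury.
Holwick–Elsford: Elsford 8–7.
Holwick–Ivery: Ivery 12–3.
Norbury vs Elsford: Norbury, 10–5.
Norbury vs Ivery: Ivery, 11–4.
Elsford vs Ivery: 3 to 12, Ivery.
Holwick loses to every other city — it is the Condorcet loser.

Holwick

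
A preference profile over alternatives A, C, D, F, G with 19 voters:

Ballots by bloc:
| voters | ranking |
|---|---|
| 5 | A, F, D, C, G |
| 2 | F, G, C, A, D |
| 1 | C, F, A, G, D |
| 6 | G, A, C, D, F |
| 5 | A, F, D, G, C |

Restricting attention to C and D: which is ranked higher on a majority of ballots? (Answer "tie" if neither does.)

Ballots ranking C above D: 2 + 1 + 6 = 9.
Ballots ranking D above C: 19 − 9 = 10.
D wins the head-to-head 10–9.

D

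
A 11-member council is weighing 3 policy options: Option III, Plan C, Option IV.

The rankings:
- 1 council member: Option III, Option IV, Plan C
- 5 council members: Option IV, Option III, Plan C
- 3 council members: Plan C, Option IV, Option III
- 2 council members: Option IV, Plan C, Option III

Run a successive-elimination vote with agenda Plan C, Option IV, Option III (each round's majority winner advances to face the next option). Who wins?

Round 1: Plan C vs Option IV — 3–8, Option IV advances.
Round 2: Option IV vs Option III — 10–1, Option IV advances.
The agenda winner is Option IV.

Option IV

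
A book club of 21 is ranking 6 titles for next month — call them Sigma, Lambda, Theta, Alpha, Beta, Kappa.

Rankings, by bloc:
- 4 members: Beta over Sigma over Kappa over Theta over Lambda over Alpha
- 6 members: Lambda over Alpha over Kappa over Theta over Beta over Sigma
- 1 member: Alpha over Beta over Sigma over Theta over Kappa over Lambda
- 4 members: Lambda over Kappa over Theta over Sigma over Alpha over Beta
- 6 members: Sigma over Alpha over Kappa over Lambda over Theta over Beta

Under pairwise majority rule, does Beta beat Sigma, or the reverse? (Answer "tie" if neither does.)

Beta

Ballots ranking Beta above Sigma: 4 + 6 + 1 = 11.
Ballots ranking Sigma above Beta: 21 − 11 = 10.
Beta wins the head-to-head 11–10.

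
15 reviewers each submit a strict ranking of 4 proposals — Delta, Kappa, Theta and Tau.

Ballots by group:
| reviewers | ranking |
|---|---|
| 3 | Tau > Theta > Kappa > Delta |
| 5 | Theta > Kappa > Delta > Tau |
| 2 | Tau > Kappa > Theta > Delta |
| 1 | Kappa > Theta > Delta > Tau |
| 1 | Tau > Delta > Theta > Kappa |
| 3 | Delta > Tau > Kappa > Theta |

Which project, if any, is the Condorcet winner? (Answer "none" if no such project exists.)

Pairwise majorities:
Delta vs Kappa: 4 to 11, Kappa.
Delta vs Theta: 4 to 11, Theta.
Delta vs Tau: Delta is ranked higher on 5+1+3 = 9 ballots, Tau on 6. Delta wins 9–6.
Kappa vs Theta: Theta, 9–6.
Kappa vs Tau: Kappa preferred on 5+1 = 6 ballots; Tau wins 9–6.
Theta vs Tau: Tau wins 9–6.
No project is unbeaten: Delta loses to Kappa; Kappa loses to Theta; Theta loses to Tau; Tau loses to Delta. In particular Delta → Tau → Kappa → Delta is a majority cycle — no Condorcet winner exists.

none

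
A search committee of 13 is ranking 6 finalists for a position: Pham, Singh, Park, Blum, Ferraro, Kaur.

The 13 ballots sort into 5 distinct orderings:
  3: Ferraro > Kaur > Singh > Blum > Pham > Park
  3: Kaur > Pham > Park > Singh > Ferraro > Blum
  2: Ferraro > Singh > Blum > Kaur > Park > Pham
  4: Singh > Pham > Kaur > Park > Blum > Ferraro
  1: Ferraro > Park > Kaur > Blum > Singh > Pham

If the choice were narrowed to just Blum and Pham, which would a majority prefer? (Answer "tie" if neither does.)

Ballots ranking Blum above Pham: 3 + 2 + 1 = 6.
Ballots ranking Pham above Blum: 13 − 6 = 7.
Pham wins the head-to-head 7–6.

Pham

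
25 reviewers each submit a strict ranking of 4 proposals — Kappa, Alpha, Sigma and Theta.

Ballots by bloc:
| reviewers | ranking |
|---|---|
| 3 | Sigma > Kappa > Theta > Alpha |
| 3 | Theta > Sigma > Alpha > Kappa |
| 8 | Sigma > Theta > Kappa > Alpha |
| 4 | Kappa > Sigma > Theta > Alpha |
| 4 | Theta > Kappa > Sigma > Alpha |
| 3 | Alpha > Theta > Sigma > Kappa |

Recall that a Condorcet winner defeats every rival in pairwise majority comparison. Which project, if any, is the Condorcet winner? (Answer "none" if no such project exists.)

Pairwise majorities:
Kappa vs Alpha: 3+8+4+4 = 19 for Kappa, 6 for Alpha — Kappa by 19–6.
Kappa vs Sigma: Kappa is ranked higher on 4+4 = 8 ballots, Sigma on 17. Sigma wins 17–8.
Kappa–Theta: Theta 18–7.
Alpha vs Sigma: 3 for Alpha, 22 for Sigma — Sigma by 22–3.
Alpha vs Theta: Alpha is ranked higher on 3 ballots, Theta on 22. Theta wins 22–3.
Sigma vs Theta: Sigma is ranked higher on 3+8+4 = 15 ballots, Theta on 10. Sigma wins 15–10.
Sigma beats each of Kappa, Alpha, Theta — Sigma is the Condorcet winner.

Sigma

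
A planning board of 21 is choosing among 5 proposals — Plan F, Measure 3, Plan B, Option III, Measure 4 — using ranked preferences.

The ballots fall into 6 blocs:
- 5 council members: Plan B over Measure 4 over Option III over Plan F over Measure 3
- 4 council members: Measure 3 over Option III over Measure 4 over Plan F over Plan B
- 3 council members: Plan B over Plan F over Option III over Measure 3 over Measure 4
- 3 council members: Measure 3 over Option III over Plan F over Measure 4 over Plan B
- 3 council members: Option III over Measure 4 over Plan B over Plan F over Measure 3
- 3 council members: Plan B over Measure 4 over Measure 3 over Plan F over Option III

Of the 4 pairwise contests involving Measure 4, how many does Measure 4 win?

2

Measure 4 against each rival (21 council members):
Measure 4 vs Plan F: Measure 4, 15–6.
Measure 4 vs Measure 3: Measure 4 wins 11–10.
Measure 4 vs Plan B: 10 to 11, Plan B.
Measure 4 vs Option III: 8 to 13, Option III.
Measure 4 beats Plan F, Measure 3; loses to Plan B, Option III — 2 pairwise wins.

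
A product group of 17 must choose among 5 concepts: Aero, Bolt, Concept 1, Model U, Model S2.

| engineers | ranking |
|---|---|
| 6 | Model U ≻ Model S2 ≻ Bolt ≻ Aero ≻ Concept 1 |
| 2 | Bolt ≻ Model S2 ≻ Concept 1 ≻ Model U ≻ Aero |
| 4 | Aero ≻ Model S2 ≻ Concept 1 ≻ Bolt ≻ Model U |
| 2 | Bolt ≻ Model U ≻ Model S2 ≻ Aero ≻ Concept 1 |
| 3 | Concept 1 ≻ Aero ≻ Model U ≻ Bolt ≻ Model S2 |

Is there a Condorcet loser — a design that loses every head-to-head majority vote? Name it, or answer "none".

Pairwise majorities:
Aero vs Bolt: 4+3 = 7 for Aero, 10 for Bolt — Bolt by 10–7.
Aero vs Concept 1: Aero preferred on 6+4+2 = 12 ballots; Aero wins 12–5.
Aero vs Model U: 4+3 = 7 for Aero, 10 for Model U — Model U by 10–7.
Aero vs Model S2: Aero preferred on 4+3 = 7 ballots; Model S2 wins 10–7.
Bolt vs Concept 1: Bolt is ranked higher on 6+2+2 = 10 ballots, Concept 1 on 7. Bolt wins 10–7.
Bolt–Model U: Model U 9–8.
Bolt–Model S2: Model S2 10–7.
Concept 1 vs Model U: 2+4+3 = 9 for Concept 1, 8 for Model U — Concept 1 by 9–8.
Concept 1–Model S2: Model S2 14–3.
Model U vs Model S2: Model U wins 11–6.
Each design has at least one pairwise win (Aero beats Concept 1; Bolt beats Aero; Concept 1 beats Model U; Model U beats Aero; Model S2 beats Aero) — no Condorcet loser.

none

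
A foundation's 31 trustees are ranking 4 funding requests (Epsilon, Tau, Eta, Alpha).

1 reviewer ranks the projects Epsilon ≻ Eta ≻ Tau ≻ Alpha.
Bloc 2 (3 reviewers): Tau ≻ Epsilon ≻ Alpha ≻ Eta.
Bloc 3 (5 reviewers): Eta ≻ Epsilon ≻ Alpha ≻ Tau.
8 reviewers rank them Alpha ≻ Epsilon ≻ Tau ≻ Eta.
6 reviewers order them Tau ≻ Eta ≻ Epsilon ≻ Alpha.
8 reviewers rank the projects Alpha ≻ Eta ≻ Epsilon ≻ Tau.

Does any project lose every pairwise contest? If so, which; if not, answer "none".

none

Head-to-head results (31 reviewers):
Epsilon vs Tau: Epsilon preferred on 1+5+8+8 = 22 ballots; Epsilon wins 22–9.
Epsilon vs Eta: Eta, 19–12.
Epsilon vs Alpha: Epsilon preferred on 1+3+5+6 = 15 ballots; Alpha wins 16–15.
Tau–Eta: Tau 17–14.
Tau vs Alpha: Alpha wins 21–10.
Eta vs Alpha: Alpha, 19–12.
Every project wins at least one matchup (Epsilon beats Tau; Tau beats Eta; Eta beats Epsilon; Alpha beats Epsilon), so there is no Condorcet loser.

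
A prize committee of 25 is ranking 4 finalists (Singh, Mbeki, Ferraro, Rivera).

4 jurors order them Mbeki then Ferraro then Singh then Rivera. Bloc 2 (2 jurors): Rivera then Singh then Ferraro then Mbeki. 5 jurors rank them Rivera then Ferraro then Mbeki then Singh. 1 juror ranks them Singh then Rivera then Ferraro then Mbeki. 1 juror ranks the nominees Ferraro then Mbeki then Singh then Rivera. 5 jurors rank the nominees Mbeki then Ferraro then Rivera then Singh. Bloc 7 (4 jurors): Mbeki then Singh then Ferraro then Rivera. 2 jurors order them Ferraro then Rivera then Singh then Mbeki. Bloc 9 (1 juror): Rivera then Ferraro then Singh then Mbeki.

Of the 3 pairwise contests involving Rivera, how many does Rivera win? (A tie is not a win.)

Rivera against each rival (25 jurors):
Rivera vs Singh: Rivera wins 15–10.
Rivera vs Mbeki: 11 to 14, Mbeki.
Rivera vs Ferraro: 2+5+1+1 = 9 for Rivera, 16 for Ferraro — Ferraro by 16–9.
Rivera beats Singh; loses to Mbeki, Ferraro — 1 pairwise win.

1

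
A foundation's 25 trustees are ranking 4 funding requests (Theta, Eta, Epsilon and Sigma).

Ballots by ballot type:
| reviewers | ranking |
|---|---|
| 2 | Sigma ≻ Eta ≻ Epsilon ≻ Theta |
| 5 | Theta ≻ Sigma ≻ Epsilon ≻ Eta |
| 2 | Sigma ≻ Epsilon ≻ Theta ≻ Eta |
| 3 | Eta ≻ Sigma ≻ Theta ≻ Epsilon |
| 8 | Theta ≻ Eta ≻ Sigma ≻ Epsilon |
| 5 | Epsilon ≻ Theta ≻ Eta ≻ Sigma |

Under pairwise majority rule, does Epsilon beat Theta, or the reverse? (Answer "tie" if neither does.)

Theta

Ballots ranking Epsilon above Theta: 2 + 2 + 5 = 9.
Ballots ranking Theta above Epsilon: 25 − 9 = 16.
Theta wins the head-to-head 16–9.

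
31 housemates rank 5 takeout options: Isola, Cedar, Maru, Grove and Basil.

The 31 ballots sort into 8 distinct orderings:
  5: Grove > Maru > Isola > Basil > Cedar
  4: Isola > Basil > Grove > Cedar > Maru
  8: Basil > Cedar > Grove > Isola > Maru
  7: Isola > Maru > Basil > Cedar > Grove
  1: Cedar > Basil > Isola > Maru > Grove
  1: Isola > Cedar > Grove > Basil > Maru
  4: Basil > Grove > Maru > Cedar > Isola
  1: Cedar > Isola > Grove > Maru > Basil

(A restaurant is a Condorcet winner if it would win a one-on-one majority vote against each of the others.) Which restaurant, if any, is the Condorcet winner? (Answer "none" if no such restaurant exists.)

none

Check each pair by majority over 31 ballots:
Isola vs Cedar: 17 to 14, Isola.
Isola vs Maru: Isola is ranked higher on 4+8+7+1+1+1 = 22 ballots, Maru on 9. Isola wins 22–9.
Isola vs Grove: Isola is ranked higher on 4+7+1+1+1 = 14 ballots, Grove on 17. Grove wins 17–14.
Isola vs Basil: Isola preferred on 5+4+7+1+1 = 18 ballots; Isola wins 18–13.
Cedar vs Maru: Cedar is ranked higher on 4+8+1+1+1 = 15 ballots, Maru on 16. Maru wins 16–15.
Cedar vs Grove: 18 to 13, Cedar.
Cedar vs Basil: 1+1+1 = 3 for Cedar, 28 for Basil — Basil by 28–3.
Maru vs Grove: Maru is ranked higher on 7+1 = 8 ballots, Grove on 23. Grove wins 23–8.
Maru vs Basil: 5+7+1 = 13 for Maru, 18 for Basil — Basil by 18–13.
Grove vs Basil: Grove is ranked higher on 5+1+1 = 7 ballots, Basil on 24. Basil wins 24–7.
Each restaurant drops at least one matchup (Isola loses to Grove; Cedar loses to Isola; Maru loses to Isola; Grove loses to Cedar; Basil loses to Isola); the cycle Isola > Cedar > Grove > Isola rules out a Condorcet winner.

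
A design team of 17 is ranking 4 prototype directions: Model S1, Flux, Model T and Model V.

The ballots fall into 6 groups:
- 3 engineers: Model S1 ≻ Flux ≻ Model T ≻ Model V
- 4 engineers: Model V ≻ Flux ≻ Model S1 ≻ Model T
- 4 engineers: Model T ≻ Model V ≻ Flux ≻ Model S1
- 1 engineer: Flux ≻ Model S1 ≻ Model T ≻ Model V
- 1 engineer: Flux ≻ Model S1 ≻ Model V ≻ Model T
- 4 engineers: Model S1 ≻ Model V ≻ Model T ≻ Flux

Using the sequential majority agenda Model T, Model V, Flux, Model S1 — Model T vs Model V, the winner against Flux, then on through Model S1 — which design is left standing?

Round 1: Model T vs Model V — 8–9, Model V advances.
Round 2: Model V vs Flux — 12–5, Model V advances.
Round 3: Model V vs Model S1 — 8–9, Model S1 advances.
Model S1 survives the agenda.

Model S1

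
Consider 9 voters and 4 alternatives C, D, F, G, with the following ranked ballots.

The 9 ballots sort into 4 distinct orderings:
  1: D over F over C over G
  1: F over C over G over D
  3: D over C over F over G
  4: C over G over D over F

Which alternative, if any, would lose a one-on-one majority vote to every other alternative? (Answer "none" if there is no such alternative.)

none

Pairwise majorities:
C vs D: C wins 5–4.
C vs F: C is ranked higher on 3+4 = 7 ballots, F on 2. C wins 7–2.
C vs G: 1+1+3+4 = 9 for C, 0 for G — C by 9–0.
D vs F: D is ranked higher on 1+3+4 = 8 ballots, F on 1. D wins 8–1.
D vs G: G, 5–4.
F vs G: F preferred on 1+1+3 = 5 ballots; F wins 5–4.
Each alternative has at least one pairwise win (C beats D; D beats F; F beats G; G beats D) — no Condorcet loser.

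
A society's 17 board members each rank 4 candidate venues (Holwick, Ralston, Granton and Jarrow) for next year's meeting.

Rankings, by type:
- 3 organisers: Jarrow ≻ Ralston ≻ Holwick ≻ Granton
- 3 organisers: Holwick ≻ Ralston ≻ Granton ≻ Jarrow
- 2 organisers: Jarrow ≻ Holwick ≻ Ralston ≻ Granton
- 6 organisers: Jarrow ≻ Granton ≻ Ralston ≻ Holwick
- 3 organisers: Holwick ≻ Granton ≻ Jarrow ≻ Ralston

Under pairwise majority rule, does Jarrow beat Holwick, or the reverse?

Ballots ranking Jarrow above Holwick: 3 + 2 + 6 = 11.
Ballots ranking Holwick above Jarrow: 17 − 11 = 6.
Jarrow wins the head-to-head 11–6.

Jarrow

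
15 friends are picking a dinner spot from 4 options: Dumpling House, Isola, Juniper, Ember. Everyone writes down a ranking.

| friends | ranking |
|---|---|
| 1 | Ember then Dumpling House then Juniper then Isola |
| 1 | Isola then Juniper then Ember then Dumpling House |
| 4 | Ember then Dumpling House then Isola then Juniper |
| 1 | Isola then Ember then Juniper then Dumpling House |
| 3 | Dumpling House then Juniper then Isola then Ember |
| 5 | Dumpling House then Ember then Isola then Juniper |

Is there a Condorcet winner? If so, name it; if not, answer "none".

Dumpling House

Check each pair by majority over 15 ballots:
Dumpling House vs Isola: Dumpling House is ranked higher on 1+4+3+5 = 13 ballots, Isola on 2. Dumpling House wins 13–2.
Dumpling House vs Juniper: 1+4+3+5 = 13 for Dumpling House, 2 for Juniper — Dumpling House by 13–2.
Dumpling House vs Ember: Dumpling House wins 8–7.
Isola vs Juniper: Isola wins 11–4.
Isola vs Ember: Ember, 10–5.
Juniper vs Ember: Ember wins 11–4.
Only Dumpling House has no losses; Dumpling House is the Condorcet winner.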